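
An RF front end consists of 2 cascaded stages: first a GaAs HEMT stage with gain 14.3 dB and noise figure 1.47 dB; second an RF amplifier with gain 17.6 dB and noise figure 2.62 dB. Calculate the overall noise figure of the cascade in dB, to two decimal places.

Convert to linear (a loss of L dB is a gain of −L dB): F_i = 10^(NF_i/10), G_i = 10^(G_i,dB/10)
  Stage 1: F_1 = 10^(1.47/10) = 1.403, G_1 = 10^(14.3/10) = 26.92
  Stage 2: F_2 = 10^(2.62/10) = 1.828, G_2 = 10^(17.6/10) = 57.54
Friis cascade:
  F = 1.403 + (1.828 − 1)/26.92 = 1.434
NF = 10 log₁₀(1.434) = 1.56 dB

1.56 dB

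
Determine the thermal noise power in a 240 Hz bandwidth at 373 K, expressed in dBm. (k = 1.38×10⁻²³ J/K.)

P_n = kTB = 1.38×10⁻²³ × 373 × 2.40×10² = 1.24×10⁻¹⁸ W
In dBm: 10 log₁₀(1.24×10⁻¹⁸ / 10⁻³) = −149.1 dBm

−149.1 dBm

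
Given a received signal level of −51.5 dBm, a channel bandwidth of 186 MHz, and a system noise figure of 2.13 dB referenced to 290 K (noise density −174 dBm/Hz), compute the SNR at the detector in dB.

Noise floor: N = −174 + 10 log₁₀(B) + NF
10 log₁₀(1.86×10⁸) = 82.7 dB
N = −174 + 82.7 + 2.13 = −89.17 dBm
SNR = P_sig − N = −51.5 − (−89.17) = 37.67 dB → 37.7 dB

37.7 dB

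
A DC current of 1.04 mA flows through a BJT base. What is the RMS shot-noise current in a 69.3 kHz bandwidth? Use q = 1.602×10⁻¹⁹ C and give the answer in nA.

I_n = √(2qI·B)
2qI·B = 2 × 1.602×10⁻¹⁹ × 1.04×10⁻³ × 6.93×10⁴ = 2.31×10⁻¹⁷ A²
I_n = √(2.31×10⁻¹⁷) = 4.81×10⁻⁹ A = 4.81 nA

4.81 nA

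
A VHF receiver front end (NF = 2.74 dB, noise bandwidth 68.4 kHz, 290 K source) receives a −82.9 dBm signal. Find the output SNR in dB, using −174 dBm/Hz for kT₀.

40.0 dB

Noise floor: N = −174 + 10 log₁₀(B) + NF
10 log₁₀(6.84×10⁴) = 48.35 dB
N = −174 + 48.35 + 2.74 = −122.91 dBm
SNR = P_sig − N = −82.9 − (−122.91) = 40.01 dB → 40.0 dB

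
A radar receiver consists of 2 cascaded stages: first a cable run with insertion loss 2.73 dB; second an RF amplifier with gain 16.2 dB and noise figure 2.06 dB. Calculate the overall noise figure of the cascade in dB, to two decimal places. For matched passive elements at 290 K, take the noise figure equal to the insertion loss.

Convert to linear (a loss of L dB is a gain of −L dB): F_i = 10^(NF_i/10), G_i = 10^(G_i,dB/10)
  Stage 1: F_1 = 10^(2.73/10) = 1.875, G_1 = 10^(−2.73/10) = 0.5333
  Stage 2: F_2 = 10^(2.06/10) = 1.607, G_2 = 10^(16.2/10) = 41.69
Friis cascade:
  F = 1.875 + (1.607 − 1)/0.5333 = 3.013
NF = 10 log₁₀(3.013) = 4.79 dB

4.79 dB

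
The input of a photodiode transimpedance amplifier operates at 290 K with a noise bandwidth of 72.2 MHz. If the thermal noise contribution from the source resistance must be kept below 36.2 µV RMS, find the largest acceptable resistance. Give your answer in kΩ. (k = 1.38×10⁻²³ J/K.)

1.13 kΩ

Johnson–Nyquist: V_n = √(4kTRB) ⇒ R = V_n² / (4kTB)
4kTB = 4 × 1.38×10⁻²³ × 290 × 7.22×10⁷ = 1.16×10⁻¹²
R = (3.62×10⁻⁵)² / 1.16×10⁻¹² = 1.13×10³ Ω = 1.13 kΩ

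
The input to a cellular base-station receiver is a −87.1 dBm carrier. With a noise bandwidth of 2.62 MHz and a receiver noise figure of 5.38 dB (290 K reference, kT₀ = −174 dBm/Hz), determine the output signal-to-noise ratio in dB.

Noise floor: N = −174 + 10 log₁₀(B) + NF
10 log₁₀(2.62×10⁶) = 64.18 dB
N = −174 + 64.18 + 5.38 = −104.44 dBm
SNR = P_sig − N = −87.1 − (−104.44) = 17.34 dB → 17.3 dB

17.3 dB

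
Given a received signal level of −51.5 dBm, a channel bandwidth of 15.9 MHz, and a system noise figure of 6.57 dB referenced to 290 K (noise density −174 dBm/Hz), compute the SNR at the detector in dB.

43.9 dB

Noise floor: N = −174 + 10 log₁₀(B) + NF
10 log₁₀(1.59×10⁷) = 72.01 dB
N = −174 + 72.01 + 6.57 = −95.42 dBm
SNR = P_sig − N = −51.5 − (−95.42) = 43.92 dB → 43.9 dB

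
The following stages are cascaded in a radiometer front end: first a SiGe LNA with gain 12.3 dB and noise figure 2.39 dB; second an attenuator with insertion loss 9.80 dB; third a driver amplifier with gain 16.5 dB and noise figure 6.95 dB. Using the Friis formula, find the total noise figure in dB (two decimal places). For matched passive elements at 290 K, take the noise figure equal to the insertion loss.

Convert to linear (a loss of L dB is a gain of −L dB): F_i = 10^(NF_i/10), G_i = 10^(G_i,dB/10)
  Stage 1: F_1 = 10^(2.39/10) = 1.734, G_1 = 10^(12.3/10) = 16.98
  Stage 2: F_2 = 10^(9.80/10) = 9.550, G_2 = 10^(−9.80/10) = 0.1047
  Stage 3: F_3 = 10^(6.95/10) = 4.955, G_3 = 10^(16.5/10) = 44.67
Friis cascade:
  F = 1.734 + (9.550 − 1)/16.98 + (4.955 − 1)/1.778 = 4.461
NF = 10 log₁₀(4.461) = 6.49 dB

6.49 dB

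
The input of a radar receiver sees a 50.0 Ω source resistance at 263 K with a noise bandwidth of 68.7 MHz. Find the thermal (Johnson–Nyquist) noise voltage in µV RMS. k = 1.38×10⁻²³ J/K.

7.06 µV

V_n = √(4kTRB)
4kTRB = 4 × 1.38×10⁻²³ × 263 × 5.00×10¹ × 6.87×10⁷ = 4.99×10⁻¹¹ V²
V_n = √(4.99×10⁻¹¹) = 7.06×10⁻⁶ V = 7.06 µV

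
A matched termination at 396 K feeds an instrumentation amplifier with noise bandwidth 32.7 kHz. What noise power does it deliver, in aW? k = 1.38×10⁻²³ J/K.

P_n = kTB = 1.38×10⁻²³ × 396 × 3.27×10⁴ = 1.79×10⁻¹⁶ W = 179 aW

179 aW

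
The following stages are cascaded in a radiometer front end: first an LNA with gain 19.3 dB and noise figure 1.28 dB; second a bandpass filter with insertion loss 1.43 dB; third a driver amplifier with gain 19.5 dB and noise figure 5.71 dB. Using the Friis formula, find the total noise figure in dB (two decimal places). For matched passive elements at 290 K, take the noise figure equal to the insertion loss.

1.44 dB

Convert to linear (a loss of L dB is a gain of −L dB): F_i = 10^(NF_i/10), G_i = 10^(G_i,dB/10)
  Stage 1: F_1 = 10^(1.28/10) = 1.343, G_1 = 10^(19.3/10) = 85.11
  Stage 2: F_2 = 10^(1.43/10) = 1.390, G_2 = 10^(−1.43/10) = 0.7194
  Stage 3: F_3 = 10^(5.71/10) = 3.724, G_3 = 10^(19.5/10) = 89.13
Friis cascade:
  F = 1.343 + (1.390 − 1)/85.11 + (3.724 − 1)/61.24 = 1.392
NF = 10 log₁₀(1.392) = 1.44 dB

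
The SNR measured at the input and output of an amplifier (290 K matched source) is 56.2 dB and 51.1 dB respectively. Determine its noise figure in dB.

5.1 dB

NF (dB) = SNR_in(dB) − SNR_out(dB) when the source is at T₀
NF = 56.2 − 51.1 = 5.1 dB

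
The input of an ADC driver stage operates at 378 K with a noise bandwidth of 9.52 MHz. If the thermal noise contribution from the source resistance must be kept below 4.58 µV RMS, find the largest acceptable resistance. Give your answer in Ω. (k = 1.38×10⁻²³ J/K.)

Johnson–Nyquist: V_n = √(4kTRB) ⇒ R = V_n² / (4kTB)
4kTB = 4 × 1.38×10⁻²³ × 378 × 9.52×10⁶ = 1.99×10⁻¹³
R = (4.58×10⁻⁶)² / 1.99×10⁻¹³ = 1.06×10² Ω = 106 Ω

106 Ω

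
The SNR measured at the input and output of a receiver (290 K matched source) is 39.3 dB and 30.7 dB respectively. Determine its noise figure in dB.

NF (dB) = SNR_in(dB) − SNR_out(dB) when the source is at T₀
NF = 39.3 − 30.7 = 8.6 dB

8.6 dB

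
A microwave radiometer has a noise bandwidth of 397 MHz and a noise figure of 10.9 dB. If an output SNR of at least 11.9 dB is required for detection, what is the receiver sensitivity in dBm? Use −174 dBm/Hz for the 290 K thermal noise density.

Sensitivity = −174 + 10 log₁₀(B) + NF + SNR_min
= −174 + 85.99 + 10.9 + 11.9
= −65.21 dBm → −65.2 dBm

−65.2 dBm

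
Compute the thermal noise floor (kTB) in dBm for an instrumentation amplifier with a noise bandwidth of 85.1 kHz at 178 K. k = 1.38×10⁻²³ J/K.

−126.8 dBm

P_n = kTB = 1.38×10⁻²³ × 178 × 8.51×10⁴ = 2.09×10⁻¹⁶ W
In dBm: 10 log₁₀(2.09×10⁻¹⁶ / 10⁻³) = −126.8 dBm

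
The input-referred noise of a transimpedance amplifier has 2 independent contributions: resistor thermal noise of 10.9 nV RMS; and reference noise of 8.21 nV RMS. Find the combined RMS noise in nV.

13.6 nV

Uncorrelated sources add in power (mean-square): V_tot = √(ΣV_i²)
V_tot = √[(1.09×10⁻⁸)² + (8.21×10⁻⁹)²] = 1.36×10⁻⁸ V = 13.6 nV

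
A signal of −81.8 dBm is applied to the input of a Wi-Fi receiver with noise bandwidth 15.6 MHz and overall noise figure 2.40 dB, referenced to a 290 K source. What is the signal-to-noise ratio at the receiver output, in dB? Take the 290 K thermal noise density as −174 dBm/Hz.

17.9 dB

Noise floor: N = −174 + 10 log₁₀(B) + NF
10 log₁₀(1.56×10⁷) = 71.93 dB
N = −174 + 71.93 + 2.40 = −99.67 dBm
SNR = P_sig − N = −81.8 − (−99.67) = 17.87 dB → 17.9 dB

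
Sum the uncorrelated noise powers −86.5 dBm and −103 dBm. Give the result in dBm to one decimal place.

−86.4 dBm

Convert to linear, add, convert back:
P₁ = 2.24×10⁻¹² W, P₂ = 5.01×10⁻¹⁴ W
P_tot = 2.29×10⁻¹² W → 10 log₁₀(P_tot / 10⁻³) = −86.4 dBm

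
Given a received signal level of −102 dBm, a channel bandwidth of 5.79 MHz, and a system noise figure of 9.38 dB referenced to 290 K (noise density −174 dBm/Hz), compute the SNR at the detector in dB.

Noise floor: N = −174 + 10 log₁₀(B) + NF
10 log₁₀(5.79×10⁶) = 67.63 dB
N = −174 + 67.63 + 9.38 = −96.99 dBm
SNR = P_sig − N = −102 − (−96.99) = −5.01 dB → −5.0 dB

−5.0 dB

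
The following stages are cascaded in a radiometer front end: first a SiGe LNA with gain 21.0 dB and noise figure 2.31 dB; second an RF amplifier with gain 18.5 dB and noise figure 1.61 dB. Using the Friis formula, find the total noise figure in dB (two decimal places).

2.32 dB

Convert to linear (a loss of L dB is a gain of −L dB): F_i = 10^(NF_i/10), G_i = 10^(G_i,dB/10)
  Stage 1: F_1 = 10^(2.31/10) = 1.702, G_1 = 10^(21.0/10) = 125.9
  Stage 2: F_2 = 10^(1.61/10) = 1.449, G_2 = 10^(18.5/10) = 70.79
Friis cascade:
  F = 1.702 + (1.449 − 1)/125.9 = 1.706
NF = 10 log₁₀(1.706) = 2.32 dB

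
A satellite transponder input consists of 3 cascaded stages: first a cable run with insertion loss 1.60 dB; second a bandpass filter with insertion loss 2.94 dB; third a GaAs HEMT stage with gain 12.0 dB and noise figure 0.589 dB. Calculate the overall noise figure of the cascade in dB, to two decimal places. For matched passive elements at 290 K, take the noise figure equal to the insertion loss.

Convert to linear (a loss of L dB is a gain of −L dB): F_i = 10^(NF_i/10), G_i = 10^(G_i,dB/10)
  Stage 1: F_1 = 10^(1.60/10) = 1.445, G_1 = 10^(−1.60/10) = 0.6918
  Stage 2: F_2 = 10^(2.94/10) = 1.968, G_2 = 10^(−2.94/10) = 0.5082
  Stage 3: F_3 = 10^(0.589/10) = 1.145, G_3 = 10^(12.0/10) = 15.85
Friis cascade:
  F = 1.445 + (1.968 − 1)/0.6918 + (1.145 − 1)/0.3516 = 3.258
NF = 10 log₁₀(3.258) = 5.13 dB

5.13 dB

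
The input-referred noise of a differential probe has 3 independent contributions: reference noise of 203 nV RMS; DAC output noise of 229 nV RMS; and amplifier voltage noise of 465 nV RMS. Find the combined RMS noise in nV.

Uncorrelated sources add in power (mean-square): V_tot = √(ΣV_i²)
V_tot = √[(2.03×10⁻⁷)² + (2.29×10⁻⁷)² + (4.65×10⁻⁷)²] = 5.57×10⁻⁷ V = 557 nV

557 nV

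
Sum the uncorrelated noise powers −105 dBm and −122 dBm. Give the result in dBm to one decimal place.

Convert to linear, add, convert back:
P₁ = 3.16×10⁻¹⁴ W, P₂ = 6.31×10⁻¹⁶ W
P_tot = 3.23×10⁻¹⁴ W → 10 log₁₀(P_tot / 10⁻³) = −104.9 dBm

−104.9 dBm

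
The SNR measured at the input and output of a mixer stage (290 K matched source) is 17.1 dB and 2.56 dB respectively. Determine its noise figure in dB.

14.54 dB

NF (dB) = SNR_in(dB) − SNR_out(dB) when the source is at T₀
NF = 17.1 − 2.56 = 14.54 dB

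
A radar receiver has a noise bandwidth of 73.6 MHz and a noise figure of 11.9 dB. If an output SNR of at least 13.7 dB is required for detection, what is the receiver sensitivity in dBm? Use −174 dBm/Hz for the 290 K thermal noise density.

−69.7 dBm

Sensitivity = −174 + 10 log₁₀(B) + NF + SNR_min
= −174 + 78.67 + 11.9 + 13.7
= −69.73 dBm → −69.7 dBm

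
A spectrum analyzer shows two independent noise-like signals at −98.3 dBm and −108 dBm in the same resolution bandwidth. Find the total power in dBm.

Convert to linear, add, convert back:
P₁ = 1.48×10⁻¹³ W, P₂ = 1.58×10⁻¹⁴ W
P_tot = 1.64×10⁻¹³ W → 10 log₁₀(P_tot / 10⁻³) = −97.9 dBm

−97.9 dBm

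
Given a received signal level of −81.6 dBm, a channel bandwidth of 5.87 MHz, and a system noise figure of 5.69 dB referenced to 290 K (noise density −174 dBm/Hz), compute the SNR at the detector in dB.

19.0 dB

Noise floor: N = −174 + 10 log₁₀(B) + NF
10 log₁₀(5.87×10⁶) = 67.69 dB
N = −174 + 67.69 + 5.69 = −100.62 dBm
SNR = P_sig − N = −81.6 − (−100.62) = 19.02 dB → 19.0 dB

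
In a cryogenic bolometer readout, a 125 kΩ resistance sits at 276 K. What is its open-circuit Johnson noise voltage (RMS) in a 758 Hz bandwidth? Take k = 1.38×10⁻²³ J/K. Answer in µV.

V_n = √(4kTRB)
4kTRB = 4 × 1.38×10⁻²³ × 276 × 1.25×10⁵ × 7.58×10² = 1.44×10⁻¹² V²
V_n = √(1.44×10⁻¹²) = 1.20×10⁻⁶ V = 1.20 µV

1.20 µV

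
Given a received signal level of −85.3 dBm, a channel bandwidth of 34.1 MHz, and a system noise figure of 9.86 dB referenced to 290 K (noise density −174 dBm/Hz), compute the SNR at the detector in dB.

3.5 dB

Noise floor: N = −174 + 10 log₁₀(B) + NF
10 log₁₀(3.41×10⁷) = 75.33 dB
N = −174 + 75.33 + 9.86 = −88.81 dBm
SNR = P_sig − N = −85.3 − (−88.81) = 3.51 dB → 3.5 dB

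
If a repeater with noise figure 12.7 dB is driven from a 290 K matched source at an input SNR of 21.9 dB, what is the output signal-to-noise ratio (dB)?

9.2 dB

By definition F = SNR_in/SNR_out, so in dB: SNR_out = SNR_in − NF
SNR_out = 21.9 − 12.7 = 9.2 dB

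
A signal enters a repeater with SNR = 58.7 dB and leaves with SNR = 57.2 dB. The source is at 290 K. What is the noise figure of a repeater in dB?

1.5 dB

NF (dB) = SNR_in(dB) − SNR_out(dB) when the source is at T₀
NF = 58.7 − 57.2 = 1.5 dB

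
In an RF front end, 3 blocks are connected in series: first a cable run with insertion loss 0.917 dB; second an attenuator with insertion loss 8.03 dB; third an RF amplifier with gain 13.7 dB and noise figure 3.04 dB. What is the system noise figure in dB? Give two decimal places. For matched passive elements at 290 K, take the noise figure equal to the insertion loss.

11.99 dB

Convert to linear (a loss of L dB is a gain of −L dB): F_i = 10^(NF_i/10), G_i = 10^(G_i,dB/10)
  Stage 1: F_1 = 10^(0.917/10) = 1.235, G_1 = 10^(−0.917/10) = 0.8097
  Stage 2: F_2 = 10^(8.03/10) = 6.353, G_2 = 10^(−8.03/10) = 0.1574
  Stage 3: F_3 = 10^(3.04/10) = 2.014, G_3 = 10^(13.7/10) = 23.44
Friis cascade:
  F = 1.235 + (6.353 − 1)/0.8097 + (2.014 − 1)/0.1274 = 15.80
NF = 10 log₁₀(15.80) = 11.99 dB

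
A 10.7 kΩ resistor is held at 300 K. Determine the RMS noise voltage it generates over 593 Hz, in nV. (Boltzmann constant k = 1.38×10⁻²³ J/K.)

324 nV

V_n = √(4kTRB)
4kTRB = 4 × 1.38×10⁻²³ × 300 × 1.07×10⁴ × 5.93×10² = 1.05×10⁻¹³ V²
V_n = √(1.05×10⁻¹³) = 3.24×10⁻⁷ V = 324 nV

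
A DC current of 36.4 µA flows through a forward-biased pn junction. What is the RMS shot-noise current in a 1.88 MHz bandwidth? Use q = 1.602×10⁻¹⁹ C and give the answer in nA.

4.68 nA

I_n = √(2qI·B)
2qI·B = 2 × 1.602×10⁻¹⁹ × 3.64×10⁻⁵ × 1.88×10⁶ = 2.19×10⁻¹⁷ A²
I_n = √(2.19×10⁻¹⁷) = 4.68×10⁻⁹ A = 4.68 nA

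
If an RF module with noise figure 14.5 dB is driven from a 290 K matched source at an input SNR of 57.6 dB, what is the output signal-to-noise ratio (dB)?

By definition F = SNR_in/SNR_out, so in dB: SNR_out = SNR_in − NF
SNR_out = 57.6 − 14.5 = 43.1 dB

43.1 dB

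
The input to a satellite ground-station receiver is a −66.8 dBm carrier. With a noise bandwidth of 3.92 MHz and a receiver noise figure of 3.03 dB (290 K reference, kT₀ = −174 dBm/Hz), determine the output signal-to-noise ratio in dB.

38.2 dB

Noise floor: N = −174 + 10 log₁₀(B) + NF
10 log₁₀(3.92×10⁶) = 65.93 dB
N = −174 + 65.93 + 3.03 = −105.04 dBm
SNR = P_sig − N = −66.8 − (−105.04) = 38.24 dB → 38.2 dB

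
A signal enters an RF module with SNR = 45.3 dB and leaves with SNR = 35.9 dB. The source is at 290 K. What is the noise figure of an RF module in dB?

9.4 dB

NF (dB) = SNR_in(dB) − SNR_out(dB) when the source is at T₀
NF = 45.3 − 35.9 = 9.4 dB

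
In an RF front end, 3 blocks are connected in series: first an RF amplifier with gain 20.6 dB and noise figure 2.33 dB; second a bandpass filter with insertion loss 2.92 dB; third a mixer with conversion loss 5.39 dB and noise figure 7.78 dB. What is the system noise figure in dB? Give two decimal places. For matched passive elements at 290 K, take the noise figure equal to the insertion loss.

2.56 dB

Convert to linear (a loss of L dB is a gain of −L dB): F_i = 10^(NF_i/10), G_i = 10^(G_i,dB/10)
  Stage 1: F_1 = 10^(2.33/10) = 1.710, G_1 = 10^(20.6/10) = 114.8
  Stage 2: F_2 = 10^(2.92/10) = 1.959, G_2 = 10^(−2.92/10) = 0.5105
  Stage 3: F_3 = 10^(7.78/10) = 5.998, G_3 = 10^(−5.39/10) = 0.2891
Friis cascade:
  F = 1.710 + (1.959 − 1)/114.8 + (5.998 − 1)/58.61 = 1.804
NF = 10 log₁₀(1.804) = 2.56 dB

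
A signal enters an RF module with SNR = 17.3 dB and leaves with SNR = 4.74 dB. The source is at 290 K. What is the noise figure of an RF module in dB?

NF (dB) = SNR_in(dB) − SNR_out(dB) when the source is at T₀
NF = 17.3 − 4.74 = 12.56 dB

12.56 dB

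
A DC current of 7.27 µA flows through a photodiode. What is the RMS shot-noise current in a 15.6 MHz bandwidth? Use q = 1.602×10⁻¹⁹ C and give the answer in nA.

I_n = √(2qI·B)
2qI·B = 2 × 1.602×10⁻¹⁹ × 7.27×10⁻⁶ × 1.56×10⁷ = 3.63×10⁻¹⁷ A²
I_n = √(3.63×10⁻¹⁷) = 6.03×10⁻⁹ A = 6.03 nA

6.03 nA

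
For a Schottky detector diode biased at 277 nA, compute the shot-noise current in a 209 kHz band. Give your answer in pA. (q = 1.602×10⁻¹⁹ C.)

I_n = √(2qI·B)
2qI·B = 2 × 1.602×10⁻¹⁹ × 2.77×10⁻⁷ × 2.09×10⁵ = 1.85×10⁻²⁰ A²
I_n = √(1.85×10⁻²⁰) = 1.36×10⁻¹⁰ A = 136 pA

136 pA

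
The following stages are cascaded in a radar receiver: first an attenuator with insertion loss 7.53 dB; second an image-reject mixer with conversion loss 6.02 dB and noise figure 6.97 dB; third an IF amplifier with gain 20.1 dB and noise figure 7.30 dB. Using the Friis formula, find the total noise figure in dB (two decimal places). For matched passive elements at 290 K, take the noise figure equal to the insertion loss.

21.04 dB

Convert to linear (a loss of L dB is a gain of −L dB): F_i = 10^(NF_i/10), G_i = 10^(G_i,dB/10)
  Stage 1: F_1 = 10^(7.53/10) = 5.662, G_1 = 10^(−7.53/10) = 0.1766
  Stage 2: F_2 = 10^(6.97/10) = 4.977, G_2 = 10^(−6.02/10) = 0.2500
  Stage 3: F_3 = 10^(7.30/10) = 5.370, G_3 = 10^(20.1/10) = 102.3
Friis cascade:
  F = 5.662 + (4.977 − 1)/0.1766 + (5.370 − 1)/0.04416 = 127.2
NF = 10 log₁₀(127.2) = 21.04 dB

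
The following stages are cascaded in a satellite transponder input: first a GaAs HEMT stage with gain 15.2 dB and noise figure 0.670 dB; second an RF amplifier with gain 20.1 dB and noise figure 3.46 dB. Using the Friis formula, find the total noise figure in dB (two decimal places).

0.80 dB

Convert to linear (a loss of L dB is a gain of −L dB): F_i = 10^(NF_i/10), G_i = 10^(G_i,dB/10)
  Stage 1: F_1 = 10^(0.670/10) = 1.167, G_1 = 10^(15.2/10) = 33.11
  Stage 2: F_2 = 10^(3.46/10) = 2.218, G_2 = 10^(20.1/10) = 102.3
Friis cascade:
  F = 1.167 + (2.218 − 1)/33.11 = 1.204
NF = 10 log₁₀(1.204) = 0.80 dB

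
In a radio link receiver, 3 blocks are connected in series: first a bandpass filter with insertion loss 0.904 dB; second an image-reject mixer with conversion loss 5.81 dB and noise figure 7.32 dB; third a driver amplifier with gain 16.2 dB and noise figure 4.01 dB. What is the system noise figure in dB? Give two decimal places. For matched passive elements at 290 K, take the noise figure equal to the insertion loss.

11.39 dB

Convert to linear (a loss of L dB is a gain of −L dB): F_i = 10^(NF_i/10), G_i = 10^(G_i,dB/10)
  Stage 1: F_1 = 10^(0.904/10) = 1.231, G_1 = 10^(−0.904/10) = 0.8121
  Stage 2: F_2 = 10^(7.32/10) = 5.395, G_2 = 10^(−5.81/10) = 0.2624
  Stage 3: F_3 = 10^(4.01/10) = 2.518, G_3 = 10^(16.2/10) = 41.69
Friis cascade:
  F = 1.231 + (5.395 − 1)/0.8121 + (2.518 − 1)/0.2131 = 13.77
NF = 10 log₁₀(13.77) = 11.39 dB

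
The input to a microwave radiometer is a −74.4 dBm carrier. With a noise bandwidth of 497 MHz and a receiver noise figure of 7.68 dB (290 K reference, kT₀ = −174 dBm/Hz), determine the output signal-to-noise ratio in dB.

5.0 dB

Noise floor: N = −174 + 10 log₁₀(B) + NF
10 log₁₀(4.97×10⁸) = 86.96 dB
N = −174 + 86.96 + 7.68 = −79.36 dBm
SNR = P_sig − N = −74.4 − (−79.36) = 4.96 dB → 5.0 dB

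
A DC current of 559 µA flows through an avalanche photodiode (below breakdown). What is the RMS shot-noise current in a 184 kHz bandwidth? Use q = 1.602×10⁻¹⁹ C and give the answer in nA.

I_n = √(2qI·B)
2qI·B = 2 × 1.602×10⁻¹⁹ × 5.59×10⁻⁴ × 1.84×10⁵ = 3.30×10⁻¹⁷ A²
I_n = √(3.30×10⁻¹⁷) = 5.74×10⁻⁹ A = 5.74 nA

5.74 nA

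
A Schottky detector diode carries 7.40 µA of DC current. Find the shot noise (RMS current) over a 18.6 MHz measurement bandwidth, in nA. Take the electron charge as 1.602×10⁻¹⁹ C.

6.64 nA

I_n = √(2qI·B)
2qI·B = 2 × 1.602×10⁻¹⁹ × 7.40×10⁻⁶ × 1.86×10⁷ = 4.41×10⁻¹⁷ A²
I_n = √(4.41×10⁻¹⁷) = 6.64×10⁻⁹ A = 6.64 nA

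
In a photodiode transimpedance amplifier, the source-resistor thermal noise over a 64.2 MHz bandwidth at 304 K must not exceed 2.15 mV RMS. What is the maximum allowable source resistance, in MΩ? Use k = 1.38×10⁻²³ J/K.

Johnson–Nyquist: V_n = √(4kTRB) ⇒ R = V_n² / (4kTB)
4kTB = 4 × 1.38×10⁻²³ × 304 × 6.42×10⁷ = 1.08×10⁻¹²
R = (2.15×10⁻³)² / 1.08×10⁻¹² = 4.29×10⁶ Ω = 4.29 MΩ

4.29 MΩ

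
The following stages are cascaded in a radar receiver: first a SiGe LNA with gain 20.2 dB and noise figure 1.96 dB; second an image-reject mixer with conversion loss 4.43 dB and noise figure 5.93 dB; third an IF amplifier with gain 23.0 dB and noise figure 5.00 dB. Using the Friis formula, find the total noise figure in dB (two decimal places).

2.19 dB

Convert to linear (a loss of L dB is a gain of −L dB): F_i = 10^(NF_i/10), G_i = 10^(G_i,dB/10)
  Stage 1: F_1 = 10^(1.96/10) = 1.570, G_1 = 10^(20.2/10) = 104.7
  Stage 2: F_2 = 10^(5.93/10) = 3.917, G_2 = 10^(−4.43/10) = 0.3606
  Stage 3: F_3 = 10^(5.00/10) = 3.162, G_3 = 10^(23.0/10) = 199.5
Friis cascade:
  F = 1.570 + (3.917 − 1)/104.7 + (3.162 − 1)/37.76 = 1.655
NF = 10 log₁₀(1.655) = 2.19 dB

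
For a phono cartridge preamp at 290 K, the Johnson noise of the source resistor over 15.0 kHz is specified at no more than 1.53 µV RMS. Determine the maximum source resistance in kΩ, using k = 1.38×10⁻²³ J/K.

Johnson–Nyquist: V_n = √(4kTRB) ⇒ R = V_n² / (4kTB)
4kTB = 4 × 1.38×10⁻²³ × 290 × 1.50×10⁴ = 2.40×10⁻¹⁶
R = (1.53×10⁻⁶)² / 2.40×10⁻¹⁶ = 9.75×10³ Ω = 9.75 kΩ

9.75 kΩ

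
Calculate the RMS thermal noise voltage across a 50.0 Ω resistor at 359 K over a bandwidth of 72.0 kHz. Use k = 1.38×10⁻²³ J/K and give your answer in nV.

267 nV

V_n = √(4kTRB)
4kTRB = 4 × 1.38×10⁻²³ × 359 × 5.00×10¹ × 7.20×10⁴ = 7.13×10⁻¹⁴ V²
V_n = √(7.13×10⁻¹⁴) = 2.67×10⁻⁷ V = 267 nV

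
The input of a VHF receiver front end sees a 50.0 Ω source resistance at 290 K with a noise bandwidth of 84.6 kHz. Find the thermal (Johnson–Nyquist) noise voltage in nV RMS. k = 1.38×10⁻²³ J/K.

260 nV

V_n = √(4kTRB)
4kTRB = 4 × 1.38×10⁻²³ × 290 × 5.00×10¹ × 8.46×10⁴ = 6.77×10⁻¹⁴ V²
V_n = √(6.77×10⁻¹⁴) = 2.60×10⁻⁷ V = 260 nV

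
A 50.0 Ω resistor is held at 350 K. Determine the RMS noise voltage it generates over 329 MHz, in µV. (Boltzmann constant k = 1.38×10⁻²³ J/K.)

V_n = √(4kTRB)
4kTRB = 4 × 1.38×10⁻²³ × 350 × 5.00×10¹ × 3.29×10⁸ = 3.18×10⁻¹⁰ V²
V_n = √(3.18×10⁻¹⁰) = 1.78×10⁻⁵ V = 17.8 µV

17.8 µV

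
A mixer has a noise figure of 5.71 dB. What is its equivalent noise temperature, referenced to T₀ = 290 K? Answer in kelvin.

F = 10^(5.71/10) = 3.72392
T_e = (F − 1)·T₀ = (3.72392 − 1) × 290 = 790 K

790 K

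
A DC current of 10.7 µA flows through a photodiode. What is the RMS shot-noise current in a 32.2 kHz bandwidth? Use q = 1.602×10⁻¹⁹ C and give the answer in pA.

I_n = √(2qI·B)
2qI·B = 2 × 1.602×10⁻¹⁹ × 1.07×10⁻⁵ × 3.22×10⁴ = 1.10×10⁻¹⁹ A²
I_n = √(1.10×10⁻¹⁹) = 3.32×10⁻¹⁰ A = 332 pA

332 pA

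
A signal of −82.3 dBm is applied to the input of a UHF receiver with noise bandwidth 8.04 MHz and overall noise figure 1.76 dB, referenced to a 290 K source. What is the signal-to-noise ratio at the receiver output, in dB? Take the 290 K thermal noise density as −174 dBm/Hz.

Noise floor: N = −174 + 10 log₁₀(B) + NF
10 log₁₀(8.04×10⁶) = 69.05 dB
N = −174 + 69.05 + 1.76 = −103.19 dBm
SNR = P_sig − N = −82.3 − (−103.19) = 20.89 dB → 20.9 dB

20.9 dB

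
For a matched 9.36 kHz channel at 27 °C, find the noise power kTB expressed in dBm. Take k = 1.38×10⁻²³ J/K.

T = 27 °C + 273.15 = 300.15 K
P_n = kTB = 1.38×10⁻²³ × 300.15 × 9.36×10³ = 3.88×10⁻¹⁷ W
In dBm: 10 log₁₀(3.88×10⁻¹⁷ / 10⁻³) = −134.1 dBm

−134.1 dBm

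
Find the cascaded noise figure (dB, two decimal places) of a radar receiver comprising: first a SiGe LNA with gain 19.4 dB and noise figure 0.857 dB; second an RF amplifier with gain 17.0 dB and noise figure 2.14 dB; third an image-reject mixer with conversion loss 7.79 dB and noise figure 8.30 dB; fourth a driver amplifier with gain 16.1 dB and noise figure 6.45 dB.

0.90 dB

Convert to linear (a loss of L dB is a gain of −L dB): F_i = 10^(NF_i/10), G_i = 10^(G_i,dB/10)
  Stage 1: F_1 = 10^(0.857/10) = 1.218, G_1 = 10^(19.4/10) = 87.10
  Stage 2: F_2 = 10^(2.14/10) = 1.637, G_2 = 10^(17.0/10) = 50.12
  Stage 3: F_3 = 10^(8.30/10) = 6.761, G_3 = 10^(−7.79/10) = 0.1663
  Stage 4: F_4 = 10^(6.45/10) = 4.416, G_4 = 10^(16.1/10) = 40.74
Friis cascade:
  F = 1.218 + (1.637 − 1)/87.10 + (6.761 − 1)/4365 + (4.416 − 1)/726.1 = 1.231
NF = 10 log₁₀(1.231) = 0.90 dB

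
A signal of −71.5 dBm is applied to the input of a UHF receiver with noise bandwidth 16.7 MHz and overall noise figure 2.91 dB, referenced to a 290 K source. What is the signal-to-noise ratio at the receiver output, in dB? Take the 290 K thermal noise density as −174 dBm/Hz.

27.4 dB

Noise floor: N = −174 + 10 log₁₀(B) + NF
10 log₁₀(1.67×10⁷) = 72.23 dB
N = −174 + 72.23 + 2.91 = −98.86 dBm
SNR = P_sig − N = −71.5 − (−98.86) = 27.36 dB → 27.4 dB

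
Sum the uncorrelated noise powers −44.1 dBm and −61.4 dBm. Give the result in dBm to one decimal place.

−44.0 dBm

Convert to linear, add, convert back:
P₁ = 3.89×10⁻⁸ W, P₂ = 7.24×10⁻¹⁰ W
P_tot = 3.96×10⁻⁸ W → 10 log₁₀(P_tot / 10⁻³) = −44.0 dBm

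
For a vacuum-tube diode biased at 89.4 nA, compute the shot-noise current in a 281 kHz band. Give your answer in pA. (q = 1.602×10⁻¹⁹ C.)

I_n = √(2qI·B)
2qI·B = 2 × 1.602×10⁻¹⁹ × 8.94×10⁻⁸ × 2.81×10⁵ = 8.05×10⁻²¹ A²
I_n = √(8.05×10⁻²¹) = 8.97×10⁻¹¹ A = 89.7 pA

89.7 pA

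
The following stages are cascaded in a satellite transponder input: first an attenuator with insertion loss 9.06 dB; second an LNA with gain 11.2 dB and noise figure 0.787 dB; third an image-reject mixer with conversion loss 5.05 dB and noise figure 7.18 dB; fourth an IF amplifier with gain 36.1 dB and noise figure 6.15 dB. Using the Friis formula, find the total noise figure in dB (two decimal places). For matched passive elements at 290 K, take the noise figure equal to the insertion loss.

12.63 dB

Convert to linear (a loss of L dB is a gain of −L dB): F_i = 10^(NF_i/10), G_i = 10^(G_i,dB/10)
  Stage 1: F_1 = 10^(9.06/10) = 8.054, G_1 = 10^(−9.06/10) = 0.1242
  Stage 2: F_2 = 10^(0.787/10) = 1.199, G_2 = 10^(11.2/10) = 13.18
  Stage 3: F_3 = 10^(7.18/10) = 5.224, G_3 = 10^(−5.05/10) = 0.3126
  Stage 4: F_4 = 10^(6.15/10) = 4.121, G_4 = 10^(36.1/10) = 4074
Friis cascade:
  F = 8.054 + (1.199 − 1)/0.1242 + (5.224 − 1)/1.637 + (4.121 − 1)/0.5117 = 18.33
NF = 10 log₁₀(18.33) = 12.63 dB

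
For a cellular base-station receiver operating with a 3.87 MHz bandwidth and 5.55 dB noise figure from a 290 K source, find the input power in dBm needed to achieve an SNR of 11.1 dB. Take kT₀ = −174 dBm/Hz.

−91.5 dBm

Sensitivity = −174 + 10 log₁₀(B) + NF + SNR_min
= −174 + 65.88 + 5.55 + 11.1
= −91.47 dBm → −91.5 dBm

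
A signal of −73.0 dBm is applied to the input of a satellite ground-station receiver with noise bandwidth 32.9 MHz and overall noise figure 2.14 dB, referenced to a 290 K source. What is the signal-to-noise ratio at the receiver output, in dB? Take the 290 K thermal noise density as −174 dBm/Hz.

23.7 dB

Noise floor: N = −174 + 10 log₁₀(B) + NF
10 log₁₀(3.29×10⁷) = 75.17 dB
N = −174 + 75.17 + 2.14 = −96.69 dBm
SNR = P_sig − N = −73.0 − (−96.69) = 23.69 dB → 23.7 dB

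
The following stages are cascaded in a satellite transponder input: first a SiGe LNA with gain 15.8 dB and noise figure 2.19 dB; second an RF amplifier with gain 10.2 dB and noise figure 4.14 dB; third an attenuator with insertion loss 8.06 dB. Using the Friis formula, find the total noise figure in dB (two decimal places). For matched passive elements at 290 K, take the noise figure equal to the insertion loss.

Convert to linear (a loss of L dB is a gain of −L dB): F_i = 10^(NF_i/10), G_i = 10^(G_i,dB/10)
  Stage 1: F_1 = 10^(2.19/10) = 1.656, G_1 = 10^(15.8/10) = 38.02
  Stage 2: F_2 = 10^(4.14/10) = 2.594, G_2 = 10^(10.2/10) = 10.47
  Stage 3: F_3 = 10^(8.06/10) = 6.397, G_3 = 10^(−8.06/10) = 0.1563
Friis cascade:
  F = 1.656 + (2.594 − 1)/38.02 + (6.397 − 1)/398.1 = 1.711
NF = 10 log₁₀(1.711) = 2.33 dB

2.33 dB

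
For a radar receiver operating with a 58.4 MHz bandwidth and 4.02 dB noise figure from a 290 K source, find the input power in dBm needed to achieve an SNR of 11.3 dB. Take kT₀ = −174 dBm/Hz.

Sensitivity = −174 + 10 log₁₀(B) + NF + SNR_min
= −174 + 77.66 + 4.02 + 11.3
= −81.02 dBm → −81.0 dBm

−81.0 dBm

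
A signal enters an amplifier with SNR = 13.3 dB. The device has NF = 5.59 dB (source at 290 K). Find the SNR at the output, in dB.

By definition F = SNR_in/SNR_out, so in dB: SNR_out = SNR_in − NF
SNR_out = 13.3 − 5.59 = 7.71 dB

7.71 dB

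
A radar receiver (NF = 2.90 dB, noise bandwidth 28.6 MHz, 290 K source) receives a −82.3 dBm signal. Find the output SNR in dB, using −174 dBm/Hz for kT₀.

14.2 dB

Noise floor: N = −174 + 10 log₁₀(B) + NF
10 log₁₀(2.86×10⁷) = 74.56 dB
N = −174 + 74.56 + 2.90 = −96.54 dBm
SNR = P_sig − N = −82.3 − (−96.54) = 14.24 dB → 14.2 dB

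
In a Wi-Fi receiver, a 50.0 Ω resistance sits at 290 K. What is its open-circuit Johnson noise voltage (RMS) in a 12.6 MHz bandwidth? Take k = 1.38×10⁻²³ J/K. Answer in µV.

3.18 µV

V_n = √(4kTRB)
4kTRB = 4 × 1.38×10⁻²³ × 290 × 5.00×10¹ × 1.26×10⁷ = 1.01×10⁻¹¹ V²
V_n = √(1.01×10⁻¹¹) = 3.18×10⁻⁶ V = 3.18 µV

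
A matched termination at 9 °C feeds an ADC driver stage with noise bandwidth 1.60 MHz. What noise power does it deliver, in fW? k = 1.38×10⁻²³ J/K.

6.23 fW

T = 9 °C + 273.15 = 282.15 K
P_n = kTB = 1.38×10⁻²³ × 282.15 × 1.60×10⁶ = 6.23×10⁻¹⁵ W = 6.23 fW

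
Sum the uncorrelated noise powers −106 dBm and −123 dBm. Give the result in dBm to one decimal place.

−105.9 dBm

Convert to linear, add, convert back:
P₁ = 2.51×10⁻¹⁴ W, P₂ = 5.01×10⁻¹⁶ W
P_tot = 2.56×10⁻¹⁴ W → 10 log₁₀(P_tot / 10⁻³) = −105.9 dBm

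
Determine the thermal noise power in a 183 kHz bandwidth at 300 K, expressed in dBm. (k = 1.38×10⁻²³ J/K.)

−121.2 dBm

P_n = kTB = 1.38×10⁻²³ × 300 × 1.83×10⁵ = 7.58×10⁻¹⁶ W
In dBm: 10 log₁₀(7.58×10⁻¹⁶ / 10⁻³) = −121.2 dBm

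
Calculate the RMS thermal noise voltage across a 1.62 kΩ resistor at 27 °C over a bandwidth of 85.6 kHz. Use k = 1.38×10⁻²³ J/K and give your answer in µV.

T = 27 °C + 273.15 = 300.15 K
V_n = √(4kTRB)
4kTRB = 4 × 1.38×10⁻²³ × 300.15 × 1.62×10³ × 8.56×10⁴ = 2.30×10⁻¹² V²
V_n = √(2.30×10⁻¹²) = 1.52×10⁻⁶ V = 1.52 µV

1.52 µV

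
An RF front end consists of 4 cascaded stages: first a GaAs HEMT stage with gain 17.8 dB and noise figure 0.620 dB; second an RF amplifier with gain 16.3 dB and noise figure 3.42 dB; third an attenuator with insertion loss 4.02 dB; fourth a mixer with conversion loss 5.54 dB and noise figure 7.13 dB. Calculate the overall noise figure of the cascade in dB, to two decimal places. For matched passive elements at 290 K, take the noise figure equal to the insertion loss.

0.71 dB

Convert to linear (a loss of L dB is a gain of −L dB): F_i = 10^(NF_i/10), G_i = 10^(G_i,dB/10)
  Stage 1: F_1 = 10^(0.620/10) = 1.153, G_1 = 10^(17.8/10) = 60.26
  Stage 2: F_2 = 10^(3.42/10) = 2.198, G_2 = 10^(16.3/10) = 42.66
  Stage 3: F_3 = 10^(4.02/10) = 2.523, G_3 = 10^(−4.02/10) = 0.3963
  Stage 4: F_4 = 10^(7.13/10) = 5.164, G_4 = 10^(−5.54/10) = 0.2793
Friis cascade:
  F = 1.153 + (2.198 − 1)/60.26 + (2.523 − 1)/2570 + (5.164 − 1)/1019 = 1.178
NF = 10 log₁₀(1.178) = 0.71 dB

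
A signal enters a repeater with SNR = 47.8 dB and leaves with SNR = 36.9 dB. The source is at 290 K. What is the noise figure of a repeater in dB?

10.9 dB

NF (dB) = SNR_in(dB) − SNR_out(dB) when the source is at T₀
NF = 47.8 − 36.9 = 10.9 dB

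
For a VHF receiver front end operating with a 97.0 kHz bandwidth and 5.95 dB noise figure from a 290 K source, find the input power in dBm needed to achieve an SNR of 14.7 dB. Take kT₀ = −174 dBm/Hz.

−103.5 dBm

Sensitivity = −174 + 10 log₁₀(B) + NF + SNR_min
= −174 + 49.87 + 5.95 + 14.7
= −103.48 dBm → −103.5 dBm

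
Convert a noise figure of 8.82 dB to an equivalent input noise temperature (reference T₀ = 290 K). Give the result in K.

1920 K

F = 10^(8.82/10) = 7.62079
T_e = (F − 1)·T₀ = (7.62079 − 1) × 290 = 1920 K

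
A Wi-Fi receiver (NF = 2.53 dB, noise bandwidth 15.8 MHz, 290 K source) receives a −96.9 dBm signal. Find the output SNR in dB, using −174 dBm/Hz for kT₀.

2.6 dB

Noise floor: N = −174 + 10 log₁₀(B) + NF
10 log₁₀(1.58×10⁷) = 71.99 dB
N = −174 + 71.99 + 2.53 = −99.48 dBm
SNR = P_sig − N = −96.9 − (−99.48) = 2.58 dB → 2.6 dB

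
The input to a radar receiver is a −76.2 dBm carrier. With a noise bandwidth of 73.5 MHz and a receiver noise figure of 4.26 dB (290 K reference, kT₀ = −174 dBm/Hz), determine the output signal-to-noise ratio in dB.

Noise floor: N = −174 + 10 log₁₀(B) + NF
10 log₁₀(7.35×10⁷) = 78.66 dB
N = −174 + 78.66 + 4.26 = −91.08 dBm
SNR = P_sig − N = −76.2 − (−91.08) = 14.88 dB → 14.9 dB

14.9 dB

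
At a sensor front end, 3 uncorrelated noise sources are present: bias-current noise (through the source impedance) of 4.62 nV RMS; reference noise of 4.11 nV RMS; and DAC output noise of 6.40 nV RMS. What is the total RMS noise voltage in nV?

Uncorrelated sources add in power (mean-square): V_tot = √(ΣV_i²)
V_tot = √[(4.62×10⁻⁹)² + (4.11×10⁻⁹)² + (6.40×10⁻⁹)²] = 8.90×10⁻⁹ V = 8.90 nV

8.90 nV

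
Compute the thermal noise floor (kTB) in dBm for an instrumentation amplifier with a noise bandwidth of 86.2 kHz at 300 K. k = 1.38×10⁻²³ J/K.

P_n = kTB = 1.38×10⁻²³ × 300 × 8.62×10⁴ = 3.57×10⁻¹⁶ W
In dBm: 10 log₁₀(3.57×10⁻¹⁶ / 10⁻³) = −124.5 dBm

−124.5 dBm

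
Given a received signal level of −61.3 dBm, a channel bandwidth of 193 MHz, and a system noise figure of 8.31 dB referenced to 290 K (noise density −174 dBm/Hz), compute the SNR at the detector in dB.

21.5 dB

Noise floor: N = −174 + 10 log₁₀(B) + NF
10 log₁₀(1.93×10⁸) = 82.86 dB
N = −174 + 82.86 + 8.31 = −82.83 dBm
SNR = P_sig − N = −61.3 − (−82.83) = 21.53 dB → 21.5 dB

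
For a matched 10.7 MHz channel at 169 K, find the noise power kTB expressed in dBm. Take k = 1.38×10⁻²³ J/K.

P_n = kTB = 1.38×10⁻²³ × 169 × 1.07×10⁷ = 2.50×10⁻¹⁴ W
In dBm: 10 log₁₀(2.50×10⁻¹⁴ / 10⁻³) = −106.0 dBm

−106.0 dBm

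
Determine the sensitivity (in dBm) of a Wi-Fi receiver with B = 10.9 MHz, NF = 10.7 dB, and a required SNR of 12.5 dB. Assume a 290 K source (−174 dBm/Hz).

−80.4 dBm

Sensitivity = −174 + 10 log₁₀(B) + NF + SNR_min
= −174 + 70.37 + 10.7 + 12.5
= −80.43 dBm → −80.4 dBm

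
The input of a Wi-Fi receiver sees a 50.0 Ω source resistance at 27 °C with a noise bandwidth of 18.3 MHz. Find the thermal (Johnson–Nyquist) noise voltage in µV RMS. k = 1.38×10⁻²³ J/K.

T = 27 °C + 273.15 = 300.15 K
V_n = √(4kTRB)
4kTRB = 4 × 1.38×10⁻²³ × 300.15 × 5.00×10¹ × 1.83×10⁷ = 1.52×10⁻¹¹ V²
V_n = √(1.52×10⁻¹¹) = 3.89×10⁻⁶ V = 3.89 µV

3.89 µV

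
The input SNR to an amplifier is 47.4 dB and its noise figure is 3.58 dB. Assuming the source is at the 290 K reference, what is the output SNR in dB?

By definition F = SNR_in/SNR_out, so in dB: SNR_out = SNR_in − NF
SNR_out = 47.4 − 3.58 = 43.82 dB

43.82 dB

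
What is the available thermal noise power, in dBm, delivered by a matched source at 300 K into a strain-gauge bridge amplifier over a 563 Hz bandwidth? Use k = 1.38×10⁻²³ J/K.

−146.3 dBm

P_n = kTB = 1.38×10⁻²³ × 300 × 5.63×10² = 2.33×10⁻¹⁸ W
In dBm: 10 log₁₀(2.33×10⁻¹⁸ / 10⁻³) = −146.3 dBm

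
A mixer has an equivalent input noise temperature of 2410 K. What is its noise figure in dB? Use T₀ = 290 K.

F = 1 + T_e/T₀ = 1 + 2410/290 = 9.31034
NF = 10 log₁₀(9.31034) = 9.69 dB

9.69 dB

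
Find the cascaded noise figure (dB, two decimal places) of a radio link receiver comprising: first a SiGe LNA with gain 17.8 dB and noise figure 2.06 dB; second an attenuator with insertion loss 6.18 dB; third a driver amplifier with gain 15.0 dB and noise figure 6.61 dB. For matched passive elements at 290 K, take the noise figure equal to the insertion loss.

2.80 dB

Convert to linear (a loss of L dB is a gain of −L dB): F_i = 10^(NF_i/10), G_i = 10^(G_i,dB/10)
  Stage 1: F_1 = 10^(2.06/10) = 1.607, G_1 = 10^(17.8/10) = 60.26
  Stage 2: F_2 = 10^(6.18/10) = 4.150, G_2 = 10^(−6.18/10) = 0.2410
  Stage 3: F_3 = 10^(6.61/10) = 4.581, G_3 = 10^(15.0/10) = 31.62
Friis cascade:
  F = 1.607 + (4.150 − 1)/60.26 + (4.581 − 1)/14.52 = 1.906
NF = 10 log₁₀(1.906) = 2.80 dB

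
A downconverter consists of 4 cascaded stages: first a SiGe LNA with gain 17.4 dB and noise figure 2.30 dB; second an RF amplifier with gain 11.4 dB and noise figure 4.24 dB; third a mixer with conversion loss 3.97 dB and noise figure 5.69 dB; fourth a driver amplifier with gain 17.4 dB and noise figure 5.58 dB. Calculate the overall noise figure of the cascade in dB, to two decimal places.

2.41 dB

Convert to linear (a loss of L dB is a gain of −L dB): F_i = 10^(NF_i/10), G_i = 10^(G_i,dB/10)
  Stage 1: F_1 = 10^(2.30/10) = 1.698, G_1 = 10^(17.4/10) = 54.95
  Stage 2: F_2 = 10^(4.24/10) = 2.655, G_2 = 10^(11.4/10) = 13.80
  Stage 3: F_3 = 10^(5.69/10) = 3.707, G_3 = 10^(−3.97/10) = 0.4009
  Stage 4: F_4 = 10^(5.58/10) = 3.614, G_4 = 10^(17.4/10) = 54.95
Friis cascade:
  F = 1.698 + (2.655 − 1)/54.95 + (3.707 − 1)/758.6 + (3.614 − 1)/304.1 = 1.741
NF = 10 log₁₀(1.741) = 2.41 dB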